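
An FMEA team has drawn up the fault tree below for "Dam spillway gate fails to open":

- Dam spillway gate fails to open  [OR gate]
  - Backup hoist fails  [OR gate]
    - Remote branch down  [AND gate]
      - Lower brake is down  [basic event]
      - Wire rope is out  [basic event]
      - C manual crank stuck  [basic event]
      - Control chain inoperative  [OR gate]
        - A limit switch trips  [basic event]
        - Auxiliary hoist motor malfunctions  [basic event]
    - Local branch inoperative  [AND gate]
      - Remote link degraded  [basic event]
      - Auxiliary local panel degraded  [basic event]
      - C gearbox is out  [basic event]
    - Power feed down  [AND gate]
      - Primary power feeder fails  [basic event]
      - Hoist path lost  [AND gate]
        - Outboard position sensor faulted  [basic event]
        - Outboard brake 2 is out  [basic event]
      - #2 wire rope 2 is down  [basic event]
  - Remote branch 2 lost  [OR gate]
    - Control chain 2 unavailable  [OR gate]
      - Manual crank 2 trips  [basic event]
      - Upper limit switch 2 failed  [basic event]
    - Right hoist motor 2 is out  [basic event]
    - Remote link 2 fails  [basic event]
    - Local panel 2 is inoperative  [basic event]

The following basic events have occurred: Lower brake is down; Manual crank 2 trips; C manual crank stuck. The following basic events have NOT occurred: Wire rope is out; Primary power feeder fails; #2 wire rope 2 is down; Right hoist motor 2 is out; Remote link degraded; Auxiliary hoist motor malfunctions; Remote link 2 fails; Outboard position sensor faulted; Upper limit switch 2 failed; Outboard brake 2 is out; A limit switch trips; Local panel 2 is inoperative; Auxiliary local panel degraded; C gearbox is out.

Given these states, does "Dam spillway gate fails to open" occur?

Control chain inoperative [OR]: A limit switch trips=not, Auxiliary hoist motor malfunctions=not → no input occurs → does not occur.
Remote branch down [AND]: Lower brake is down=occurs, Wire rope is out=not, C manual crank stuck=occurs, Control chain inoperative=not → not all inputs occur → does not occur.
Local branch inoperative [AND]: Remote link degraded=not, Auxiliary local panel degraded=not, C gearbox is out=not → not all inputs occur → does not occur.
Hoist path lost [AND]: Outboard position sensor faulted=not, Outboard brake 2 is out=not → not all inputs occur → does not occur.
Power feed down [AND]: Primary power feeder fails=not, Hoist path lost=not, #2 wire rope 2 is down=not → not all inputs occur → does not occur.
Backup hoist fails [OR]: Remote branch down=not, Local branch inoperative=not, Power feed down=not → no input occurs → does not occur.
Control chain 2 unavailable [OR]: Manual crank 2 trips=occurs, Upper limit switch 2 failed=not → at least one input occurs → occurs.
Remote branch 2 lost [OR]: Control chain 2 unavailable=occurs, Right hoist motor 2 is out=not, Remote link 2 fails=not, Local panel 2 is inoperative=not → at least one input occurs → occurs.
Dam spillway gate fails to open [OR]: Backup hoist fails=not, Remote branch 2 lost=occurs → at least one input occurs → occurs.

Yes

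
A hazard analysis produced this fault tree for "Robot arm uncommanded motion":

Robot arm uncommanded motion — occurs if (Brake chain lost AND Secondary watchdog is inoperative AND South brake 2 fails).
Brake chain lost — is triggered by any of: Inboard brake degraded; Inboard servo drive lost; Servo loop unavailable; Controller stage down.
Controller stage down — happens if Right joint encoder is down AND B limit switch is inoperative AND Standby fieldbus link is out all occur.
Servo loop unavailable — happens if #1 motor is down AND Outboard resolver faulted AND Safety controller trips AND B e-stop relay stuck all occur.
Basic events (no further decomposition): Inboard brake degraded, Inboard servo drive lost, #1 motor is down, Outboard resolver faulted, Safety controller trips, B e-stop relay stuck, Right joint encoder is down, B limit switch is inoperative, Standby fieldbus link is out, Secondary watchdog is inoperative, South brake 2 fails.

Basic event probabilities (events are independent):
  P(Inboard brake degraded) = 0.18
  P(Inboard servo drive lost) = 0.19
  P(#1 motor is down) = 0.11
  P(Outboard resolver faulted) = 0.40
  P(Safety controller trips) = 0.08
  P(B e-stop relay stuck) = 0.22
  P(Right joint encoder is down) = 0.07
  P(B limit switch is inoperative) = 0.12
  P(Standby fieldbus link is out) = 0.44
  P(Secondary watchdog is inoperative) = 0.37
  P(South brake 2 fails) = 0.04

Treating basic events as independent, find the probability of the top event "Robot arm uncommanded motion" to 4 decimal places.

P(Servo loop unavailable) [AND] = 0.11 × 0.40 × 0.08 × 0.22 = 0.000774
P(Controller stage down) [AND] = 0.07 × 0.12 × 0.44 = 0.003696
P(Brake chain lost) [OR] = 1 − (1−0.18) × (1−0.19) × (1−0.000774) × (1−0.003696) = 0.338767
P(Robot arm uncommanded motion) [AND] = 0.338767 × 0.37 × 0.04 = 0.005014
Rounded to 4 decimal places: P(Robot arm uncommanded motion) ≈ 0.0050.

0.0050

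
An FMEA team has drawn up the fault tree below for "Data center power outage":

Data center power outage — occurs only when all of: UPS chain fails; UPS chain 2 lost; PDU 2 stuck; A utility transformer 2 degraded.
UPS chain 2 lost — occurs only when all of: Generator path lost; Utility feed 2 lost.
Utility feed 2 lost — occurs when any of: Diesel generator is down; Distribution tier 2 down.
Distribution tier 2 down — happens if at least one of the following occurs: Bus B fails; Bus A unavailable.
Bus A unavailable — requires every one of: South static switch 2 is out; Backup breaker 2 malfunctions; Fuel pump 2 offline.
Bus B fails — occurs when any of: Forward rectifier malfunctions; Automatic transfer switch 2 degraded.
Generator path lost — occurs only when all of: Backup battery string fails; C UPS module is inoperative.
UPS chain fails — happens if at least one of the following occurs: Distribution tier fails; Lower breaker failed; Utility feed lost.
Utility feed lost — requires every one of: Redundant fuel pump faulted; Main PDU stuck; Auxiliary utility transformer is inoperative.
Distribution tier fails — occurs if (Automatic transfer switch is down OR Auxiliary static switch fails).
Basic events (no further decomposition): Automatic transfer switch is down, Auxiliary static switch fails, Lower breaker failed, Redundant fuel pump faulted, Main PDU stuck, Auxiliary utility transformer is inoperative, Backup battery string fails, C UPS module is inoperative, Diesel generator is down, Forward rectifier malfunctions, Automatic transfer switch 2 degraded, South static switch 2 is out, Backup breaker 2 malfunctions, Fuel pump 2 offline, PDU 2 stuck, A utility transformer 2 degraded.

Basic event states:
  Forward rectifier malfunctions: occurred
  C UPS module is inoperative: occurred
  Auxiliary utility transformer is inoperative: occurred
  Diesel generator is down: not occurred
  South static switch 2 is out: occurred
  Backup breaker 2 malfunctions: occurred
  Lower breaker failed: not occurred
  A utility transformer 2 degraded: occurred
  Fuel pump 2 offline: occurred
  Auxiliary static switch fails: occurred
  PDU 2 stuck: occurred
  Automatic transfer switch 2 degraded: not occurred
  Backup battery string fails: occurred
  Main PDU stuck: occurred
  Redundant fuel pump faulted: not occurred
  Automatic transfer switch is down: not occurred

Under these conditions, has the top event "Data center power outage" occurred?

Distribution tier fails [OR]: Automatic transfer switch is down=not, Auxiliary static switch fails=occurs → at least one input occurs → occurs.
Utility feed lost [AND]: Redundant fuel pump faulted=not, Main PDU stuck=occurs, Auxiliary utility transformer is inoperative=occurs → not all inputs occur → does not occur.
UPS chain fails [OR]: Distribution tier fails=occurs, Lower breaker failed=not, Utility feed lost=not → at least one input occurs → occurs.
Generator path lost [AND]: Backup battery string fails=occurs, C UPS module is inoperative=occurs → all inputs occur → occurs.
Bus B fails [OR]: Forward rectifier malfunctions=occurs, Automatic transfer switch 2 degraded=not → at least one input occurs → occurs.
Bus A unavailable [AND]: South static switch 2 is out=occurs, Backup breaker 2 malfunctions=occurs, Fuel pump 2 offline=occurs → all inputs occur → occurs.
Distribution tier 2 down [OR]: Bus B fails=occurs, Bus A unavailable=occurs → at least one input occurs → occurs.
Utility feed 2 lost [OR]: Diesel generator is down=not, Distribution tier 2 down=occurs → at least one input occurs → occurs.
UPS chain 2 lost [AND]: Generator path lost=occurs, Utility feed 2 lost=occurs → all inputs occur → occurs.
Data center power outage [AND]: UPS chain fails=occurs, UPS chain 2 lost=occurs, PDU 2 stuck=occurs, A utility transformer 2 degraded=occurs → all inputs occur → occurs.

Yes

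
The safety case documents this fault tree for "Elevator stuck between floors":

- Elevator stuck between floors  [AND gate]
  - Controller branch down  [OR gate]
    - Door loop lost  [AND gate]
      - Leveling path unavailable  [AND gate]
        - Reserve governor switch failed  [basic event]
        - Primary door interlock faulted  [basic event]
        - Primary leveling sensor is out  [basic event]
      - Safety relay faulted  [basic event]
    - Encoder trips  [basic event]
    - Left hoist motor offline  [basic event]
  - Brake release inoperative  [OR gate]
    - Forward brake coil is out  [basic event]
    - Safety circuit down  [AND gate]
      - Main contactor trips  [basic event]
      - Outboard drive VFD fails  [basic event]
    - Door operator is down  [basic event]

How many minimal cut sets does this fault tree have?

9

Leveling path unavailable [AND]: one cut set from each child combined → 1 × 1 × 1 = 1 cut set(s).
Door loop lost [AND]: one cut set from each child combined → 1 × 1 = 1 cut set(s).
Controller branch down [OR]: union of children's cut sets → 3 cut set(s).
Safety circuit down [AND]: one cut set from each child combined → 1 × 1 = 1 cut set(s).
Brake release inoperative [OR]: union of children's cut sets → 3 cut set(s).
Elevator stuck between floors [AND]: one cut set from each child combined → 3 × 3 = 9 cut set(s).
Minimal cut sets: {Forward brake coil is out, Primary door interlock faulted, Primary leveling sensor is out, Reserve governor switch failed, Safety relay faulted}; {Main contactor trips, Outboard drive VFD fails, Primary door interlock faulted, Primary leveling sensor is out, Reserve governor switch failed, Safety relay faulted}; {Door operator is down, Primary door interlock faulted, Primary leveling sensor is out, Reserve governor switch failed, Safety relay faulted}; {Encoder trips, Forward brake coil is out}; {Encoder trips, Main contactor trips, Outboard drive VFD fails}; {Door operator is down, Encoder trips}; {Forward brake coil is out, Left hoist motor offline}; {Left hoist motor offline, Main contactor trips, Outboard drive VFD fails}; {Door operator is down, Left hoist motor offline}.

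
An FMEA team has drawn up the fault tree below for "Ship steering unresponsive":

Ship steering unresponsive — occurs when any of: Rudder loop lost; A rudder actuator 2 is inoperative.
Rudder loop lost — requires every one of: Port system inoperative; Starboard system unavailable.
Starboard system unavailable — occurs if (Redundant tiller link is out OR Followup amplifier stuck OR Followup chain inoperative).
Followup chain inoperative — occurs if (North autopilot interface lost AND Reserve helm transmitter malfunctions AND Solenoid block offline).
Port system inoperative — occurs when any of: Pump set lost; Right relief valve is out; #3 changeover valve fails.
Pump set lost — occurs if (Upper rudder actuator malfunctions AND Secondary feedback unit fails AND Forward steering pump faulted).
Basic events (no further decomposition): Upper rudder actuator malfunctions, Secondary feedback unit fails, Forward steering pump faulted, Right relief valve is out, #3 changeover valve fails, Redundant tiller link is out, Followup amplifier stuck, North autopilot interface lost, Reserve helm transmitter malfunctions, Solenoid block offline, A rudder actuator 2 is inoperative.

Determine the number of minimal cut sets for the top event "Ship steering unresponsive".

Pump set lost [AND]: one cut set from each child combined → 1 × 1 × 1 = 1 cut set(s).
Port system inoperative [OR]: union of children's cut sets → 3 cut set(s).
Followup chain inoperative [AND]: one cut set from each child combined → 1 × 1 × 1 = 1 cut set(s).
Starboard system unavailable [OR]: union of children's cut sets → 3 cut set(s).
Rudder loop lost [AND]: one cut set from each child combined → 3 × 3 = 9 cut set(s).
Ship steering unresponsive [OR]: union of children's cut sets → 10 cut set(s).
Minimal cut sets: {Forward steering pump faulted, Redundant tiller link is out, Secondary feedback unit fails, Upper rudder actuator malfunctions}; {Followup amplifier stuck, Forward steering pump faulted, Secondary feedback unit fails, Upper rudder actuator malfunctions}; {Forward steering pump faulted, North autopilot interface lost, Reserve helm transmitter malfunctions, Secondary feedback unit fails, Solenoid block offline, Upper rudder actuator malfunctions}; {Redundant tiller link is out, Right relief valve is out}; {Followup amplifier stuck, Right relief valve is out}; {North autopilot interface lost, Reserve helm transmitter malfunctions, Right relief valve is out, Solenoid block offline}; {#3 changeover valve fails, Redundant tiller link is out}; {#3 changeover valve fails, Followup amplifier stuck}; {#3 changeover valve fails, North autopilot interface lost, Reserve helm transmitter malfunctions, Solenoid block offline}; {A rudder actuator 2 is inoperative}.

10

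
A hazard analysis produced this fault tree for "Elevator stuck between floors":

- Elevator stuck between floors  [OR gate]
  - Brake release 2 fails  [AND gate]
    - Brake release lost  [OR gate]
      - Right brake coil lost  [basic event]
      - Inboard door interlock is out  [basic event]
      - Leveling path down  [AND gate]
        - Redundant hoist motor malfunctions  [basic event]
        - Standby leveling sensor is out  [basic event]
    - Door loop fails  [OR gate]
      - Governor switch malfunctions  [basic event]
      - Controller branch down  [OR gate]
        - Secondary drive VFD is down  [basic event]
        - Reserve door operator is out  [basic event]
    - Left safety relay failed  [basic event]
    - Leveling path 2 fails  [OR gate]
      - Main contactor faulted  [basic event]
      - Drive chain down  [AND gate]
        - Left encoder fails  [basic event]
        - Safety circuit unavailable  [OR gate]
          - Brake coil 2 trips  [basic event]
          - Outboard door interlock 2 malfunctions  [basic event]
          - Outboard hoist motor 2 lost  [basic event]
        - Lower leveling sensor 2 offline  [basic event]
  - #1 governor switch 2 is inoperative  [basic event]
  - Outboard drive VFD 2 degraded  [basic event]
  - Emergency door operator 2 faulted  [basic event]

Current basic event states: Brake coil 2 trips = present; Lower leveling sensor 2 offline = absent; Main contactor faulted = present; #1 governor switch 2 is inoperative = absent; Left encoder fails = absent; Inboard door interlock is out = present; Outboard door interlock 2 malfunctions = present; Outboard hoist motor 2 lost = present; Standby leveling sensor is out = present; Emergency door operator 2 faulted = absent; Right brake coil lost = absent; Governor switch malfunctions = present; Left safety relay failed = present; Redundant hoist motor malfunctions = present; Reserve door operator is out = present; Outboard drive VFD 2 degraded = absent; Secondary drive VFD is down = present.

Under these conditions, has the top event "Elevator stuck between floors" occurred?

Leveling path down [AND]: Redundant hoist motor malfunctions=occurs, Standby leveling sensor is out=occurs → all inputs occur → occurs.
Brake release lost [OR]: Right brake coil lost=not, Inboard door interlock is out=occurs, Leveling path down=occurs → at least one input occurs → occurs.
Controller branch down [OR]: Secondary drive VFD is down=occurs, Reserve door operator is out=occurs → at least one input occurs → occurs.
Door loop fails [OR]: Governor switch malfunctions=occurs, Controller branch down=occurs → at least one input occurs → occurs.
Safety circuit unavailable [OR]: Brake coil 2 trips=occurs, Outboard door interlock 2 malfunctions=occurs, Outboard hoist motor 2 lost=occurs → at least one input occurs → occurs.
Drive chain down [AND]: Left encoder fails=not, Safety circuit unavailable=occurs, Lower leveling sensor 2 offline=not → not all inputs occur → does not occur.
Leveling path 2 fails [OR]: Main contactor faulted=occurs, Drive chain down=not → at least one input occurs → occurs.
Brake release 2 fails [AND]: Brake release lost=occurs, Door loop fails=occurs, Left safety relay failed=occurs, Leveling path 2 fails=occurs → all inputs occur → occurs.
Elevator stuck between floors [OR]: Brake release 2 fails=occurs, #1 governor switch 2 is inoperative=not, Outboard drive VFD 2 degraded=not, Emergency door operator 2 faulted=not → at least one input occurs → occurs.

Yes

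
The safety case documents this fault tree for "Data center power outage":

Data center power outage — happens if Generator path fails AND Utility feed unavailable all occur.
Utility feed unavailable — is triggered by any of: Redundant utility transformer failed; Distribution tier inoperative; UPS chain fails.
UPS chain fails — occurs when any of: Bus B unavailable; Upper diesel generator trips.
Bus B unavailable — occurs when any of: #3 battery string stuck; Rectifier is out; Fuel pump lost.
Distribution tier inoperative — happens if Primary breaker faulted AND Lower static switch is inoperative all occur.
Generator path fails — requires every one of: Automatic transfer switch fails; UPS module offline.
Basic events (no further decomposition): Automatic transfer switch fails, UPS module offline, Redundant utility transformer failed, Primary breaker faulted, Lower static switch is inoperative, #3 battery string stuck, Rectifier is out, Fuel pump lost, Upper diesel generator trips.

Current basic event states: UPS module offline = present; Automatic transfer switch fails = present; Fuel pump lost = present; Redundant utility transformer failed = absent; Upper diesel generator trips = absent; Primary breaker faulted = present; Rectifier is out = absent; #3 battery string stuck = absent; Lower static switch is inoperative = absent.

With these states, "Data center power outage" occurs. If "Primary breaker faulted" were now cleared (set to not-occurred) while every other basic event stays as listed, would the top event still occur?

Counterfactual: set "Primary breaker faulted" to not occurred.
Generator path fails [AND]: Automatic transfer switch fails=occurs, UPS module offline=occurs → all inputs occur → occurs.
Distribution tier inoperative [AND]: Primary breaker faulted=not, Lower static switch is inoperative=not → not all inputs occur → does not occur.
Bus B unavailable [OR]: #3 battery string stuck=not, Rectifier is out=not, Fuel pump lost=occurs → at least one input occurs → occurs.
UPS chain fails [OR]: Bus B unavailable=occurs, Upper diesel generator trips=not → at least one input occurs → occurs.
Utility feed unavailable [OR]: Redundant utility transformer failed=not, Distribution tier inoperative=not, UPS chain fails=occurs → at least one input occurs → occurs.
Data center power outage [AND]: Generator path fails=occurs, Utility feed unavailable=occurs → all inputs occur → occurs.

Yes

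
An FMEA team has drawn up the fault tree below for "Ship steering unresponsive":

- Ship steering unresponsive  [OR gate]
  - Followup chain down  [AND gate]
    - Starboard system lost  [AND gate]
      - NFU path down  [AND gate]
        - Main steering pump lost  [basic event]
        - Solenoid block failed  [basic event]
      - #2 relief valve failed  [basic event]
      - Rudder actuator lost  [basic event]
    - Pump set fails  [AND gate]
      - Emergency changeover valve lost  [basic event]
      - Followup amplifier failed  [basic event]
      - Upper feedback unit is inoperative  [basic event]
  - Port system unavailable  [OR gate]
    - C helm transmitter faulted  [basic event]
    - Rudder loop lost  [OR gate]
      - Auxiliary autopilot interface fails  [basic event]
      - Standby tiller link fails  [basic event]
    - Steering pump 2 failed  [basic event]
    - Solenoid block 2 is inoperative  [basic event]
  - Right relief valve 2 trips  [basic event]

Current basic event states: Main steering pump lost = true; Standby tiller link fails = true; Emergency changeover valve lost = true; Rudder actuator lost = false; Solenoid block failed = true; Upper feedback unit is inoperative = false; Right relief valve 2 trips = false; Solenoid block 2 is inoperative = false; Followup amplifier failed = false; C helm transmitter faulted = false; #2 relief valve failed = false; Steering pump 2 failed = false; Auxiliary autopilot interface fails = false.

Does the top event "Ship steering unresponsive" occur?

NFU path down [AND]: Main steering pump lost=occurs, Solenoid block failed=occurs → all inputs occur → occurs.
Starboard system lost [AND]: NFU path down=occurs, #2 relief valve failed=not, Rudder actuator lost=not → not all inputs occur → does not occur.
Pump set fails [AND]: Emergency changeover valve lost=occurs, Followup amplifier failed=not, Upper feedback unit is inoperative=not → not all inputs occur → does not occur.
Followup chain down [AND]: Starboard system lost=not, Pump set fails=not → not all inputs occur → does not occur.
Rudder loop lost [OR]: Auxiliary autopilot interface fails=not, Standby tiller link fails=occurs → at least one input occurs → occurs.
Port system unavailable [OR]: C helm transmitter faulted=not, Rudder loop lost=occurs, Steering pump 2 failed=not, Solenoid block 2 is inoperative=not → at least one input occurs → occurs.
Ship steering unresponsive [OR]: Followup chain down=not, Port system unavailable=occurs, Right relief valve 2 trips=not → at least one input occurs → occurs.

Yes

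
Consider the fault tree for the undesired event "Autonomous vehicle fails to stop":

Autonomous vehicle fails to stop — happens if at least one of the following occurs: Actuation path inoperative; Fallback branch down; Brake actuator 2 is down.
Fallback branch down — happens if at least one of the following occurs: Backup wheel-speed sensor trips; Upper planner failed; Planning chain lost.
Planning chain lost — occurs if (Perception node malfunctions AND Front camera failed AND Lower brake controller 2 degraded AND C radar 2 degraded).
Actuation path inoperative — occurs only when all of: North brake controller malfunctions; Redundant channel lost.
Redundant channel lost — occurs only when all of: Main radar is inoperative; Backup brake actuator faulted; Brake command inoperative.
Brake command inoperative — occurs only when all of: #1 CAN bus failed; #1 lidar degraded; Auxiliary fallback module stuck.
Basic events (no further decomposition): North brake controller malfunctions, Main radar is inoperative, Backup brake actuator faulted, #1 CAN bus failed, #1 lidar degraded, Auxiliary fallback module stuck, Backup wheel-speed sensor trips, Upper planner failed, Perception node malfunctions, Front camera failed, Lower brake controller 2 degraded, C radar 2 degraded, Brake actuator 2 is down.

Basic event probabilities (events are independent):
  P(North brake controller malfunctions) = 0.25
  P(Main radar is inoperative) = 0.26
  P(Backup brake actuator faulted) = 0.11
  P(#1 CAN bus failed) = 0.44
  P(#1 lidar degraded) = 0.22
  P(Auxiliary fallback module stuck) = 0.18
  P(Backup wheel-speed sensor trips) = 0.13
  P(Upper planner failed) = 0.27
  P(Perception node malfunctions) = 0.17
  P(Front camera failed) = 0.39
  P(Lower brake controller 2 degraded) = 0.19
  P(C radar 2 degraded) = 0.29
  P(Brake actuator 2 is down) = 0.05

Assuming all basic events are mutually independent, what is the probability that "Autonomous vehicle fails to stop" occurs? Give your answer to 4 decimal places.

P(Brake command inoperative) [AND] = 0.44 × 0.22 × 0.18 = 0.017424
P(Redundant channel lost) [AND] = 0.26 × 0.11 × 0.017424 = 0.000498
P(Actuation path inoperative) [AND] = 0.25 × 0.000498 = 0.000125
P(Planning chain lost) [AND] = 0.17 × 0.39 × 0.19 × 0.29 = 0.003653
P(Fallback branch down) [OR] = 1 − (1−0.13) × (1−0.27) × (1−0.003653) = 0.367220
P(Autonomous vehicle fails to stop) [OR] = 1 − (1−0.000125) × (1−0.367220) × (1−0.05) = 0.398934
Rounded to 4 decimal places: P(Autonomous vehicle fails to stop) ≈ 0.3989.

0.3989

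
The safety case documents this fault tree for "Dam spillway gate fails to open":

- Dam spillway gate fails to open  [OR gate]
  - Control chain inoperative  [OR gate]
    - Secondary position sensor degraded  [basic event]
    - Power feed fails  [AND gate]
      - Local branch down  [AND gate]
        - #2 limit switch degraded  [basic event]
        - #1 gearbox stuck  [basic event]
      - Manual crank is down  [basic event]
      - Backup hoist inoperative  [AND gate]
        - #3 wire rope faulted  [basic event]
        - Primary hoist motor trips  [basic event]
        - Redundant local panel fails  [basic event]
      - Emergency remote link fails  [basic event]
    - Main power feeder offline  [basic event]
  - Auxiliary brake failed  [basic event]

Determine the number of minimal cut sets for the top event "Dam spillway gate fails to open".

Local branch down [AND]: one cut set from each child combined → 1 × 1 = 1 cut set(s).
Backup hoist inoperative [AND]: one cut set from each child combined → 1 × 1 × 1 = 1 cut set(s).
Power feed fails [AND]: one cut set from each child combined → 1 × 1 × 1 × 1 = 1 cut set(s).
Control chain inoperative [OR]: union of children's cut sets → 3 cut set(s).
Dam spillway gate fails to open [OR]: union of children's cut sets → 4 cut set(s).
Minimal cut sets: {Secondary position sensor degraded}; {#1 gearbox stuck, #2 limit switch degraded, #3 wire rope faulted, Emergency remote link fails, Manual crank is down, Primary hoist motor trips, Redundant local panel fails}; {Main power feeder offline}; {Auxiliary brake failed}.

4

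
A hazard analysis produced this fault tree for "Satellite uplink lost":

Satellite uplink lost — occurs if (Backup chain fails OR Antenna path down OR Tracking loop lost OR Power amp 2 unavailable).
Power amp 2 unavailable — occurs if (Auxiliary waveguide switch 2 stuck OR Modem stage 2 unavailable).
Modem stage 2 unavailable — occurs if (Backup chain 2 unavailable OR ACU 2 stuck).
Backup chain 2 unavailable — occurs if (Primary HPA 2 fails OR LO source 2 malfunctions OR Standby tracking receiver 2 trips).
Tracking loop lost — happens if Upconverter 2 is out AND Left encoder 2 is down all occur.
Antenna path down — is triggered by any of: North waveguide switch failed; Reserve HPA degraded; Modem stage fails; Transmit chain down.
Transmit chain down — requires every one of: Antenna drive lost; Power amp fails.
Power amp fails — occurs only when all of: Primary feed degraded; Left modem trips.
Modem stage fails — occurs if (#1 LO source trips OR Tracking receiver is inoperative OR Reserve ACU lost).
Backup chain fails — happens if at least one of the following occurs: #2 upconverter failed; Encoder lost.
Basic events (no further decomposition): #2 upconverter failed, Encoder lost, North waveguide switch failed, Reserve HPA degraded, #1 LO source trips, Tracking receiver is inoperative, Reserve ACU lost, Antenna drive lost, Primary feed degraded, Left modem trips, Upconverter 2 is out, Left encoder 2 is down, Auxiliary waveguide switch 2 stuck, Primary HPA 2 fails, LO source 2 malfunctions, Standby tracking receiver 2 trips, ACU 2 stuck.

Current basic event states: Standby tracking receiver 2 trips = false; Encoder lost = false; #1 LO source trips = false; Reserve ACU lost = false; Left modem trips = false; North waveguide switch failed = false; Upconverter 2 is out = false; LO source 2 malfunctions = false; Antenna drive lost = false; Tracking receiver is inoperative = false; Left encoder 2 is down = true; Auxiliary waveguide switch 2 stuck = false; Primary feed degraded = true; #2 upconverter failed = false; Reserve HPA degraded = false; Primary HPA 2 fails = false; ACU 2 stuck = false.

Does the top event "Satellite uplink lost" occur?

Backup chain fails [OR]: #2 upconverter failed=not, Encoder lost=not → no input occurs → does not occur.
Modem stage fails [OR]: #1 LO source trips=not, Tracking receiver is inoperative=not, Reserve ACU lost=not → no input occurs → does not occur.
Power amp fails [AND]: Primary feed degraded=occurs, Left modem trips=not → not all inputs occur → does not occur.
Transmit chain down [AND]: Antenna drive lost=not, Power amp fails=not → not all inputs occur → does not occur.
Antenna path down [OR]: North waveguide switch failed=not, Reserve HPA degraded=not, Modem stage fails=not, Transmit chain down=not → no input occurs → does not occur.
Tracking loop lost [AND]: Upconverter 2 is out=not, Left encoder 2 is down=occurs → not all inputs occur → does not occur.
Backup chain 2 unavailable [OR]: Primary HPA 2 fails=not, LO source 2 malfunctions=not, Standby tracking receiver 2 trips=not → no input occurs → does not occur.
Modem stage 2 unavailable [OR]: Backup chain 2 unavailable=not, ACU 2 stuck=not → no input occurs → does not occur.
Power amp 2 unavailable [OR]: Auxiliary waveguide switch 2 stuck=not, Modem stage 2 unavailable=not → no input occurs → does not occur.
Satellite uplink lost [OR]: Backup chain fails=not, Antenna path down=not, Tracking loop lost=not, Power amp 2 unavailable=not → no input occurs → does not occur.

No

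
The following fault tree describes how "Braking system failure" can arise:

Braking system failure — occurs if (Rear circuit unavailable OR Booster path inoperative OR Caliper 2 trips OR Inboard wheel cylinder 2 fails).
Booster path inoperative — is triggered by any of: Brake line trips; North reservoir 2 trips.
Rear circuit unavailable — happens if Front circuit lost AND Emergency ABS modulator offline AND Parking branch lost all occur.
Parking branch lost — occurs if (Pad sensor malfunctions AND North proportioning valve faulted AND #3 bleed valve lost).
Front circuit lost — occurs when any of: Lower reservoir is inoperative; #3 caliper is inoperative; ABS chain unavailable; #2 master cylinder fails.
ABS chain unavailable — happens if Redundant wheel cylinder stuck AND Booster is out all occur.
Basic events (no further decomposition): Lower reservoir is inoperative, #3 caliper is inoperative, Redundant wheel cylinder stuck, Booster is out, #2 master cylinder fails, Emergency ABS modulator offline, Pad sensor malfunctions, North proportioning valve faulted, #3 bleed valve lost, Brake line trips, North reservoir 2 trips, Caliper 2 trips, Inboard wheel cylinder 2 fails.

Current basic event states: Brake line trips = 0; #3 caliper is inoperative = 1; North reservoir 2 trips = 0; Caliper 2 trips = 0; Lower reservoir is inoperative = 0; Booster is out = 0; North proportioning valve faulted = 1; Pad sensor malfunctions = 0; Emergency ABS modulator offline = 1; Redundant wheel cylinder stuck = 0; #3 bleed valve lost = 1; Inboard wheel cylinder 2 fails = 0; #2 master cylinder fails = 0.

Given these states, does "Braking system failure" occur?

ABS chain unavailable [AND]: Redundant wheel cylinder stuck=not, Booster is out=not → not all inputs occur → does not occur.
Front circuit lost [OR]: Lower reservoir is inoperative=not, #3 caliper is inoperative=occurs, ABS chain unavailable=not, #2 master cylinder fails=not → at least one input occurs → occurs.
Parking branch lost [AND]: Pad sensor malfunctions=not, North proportioning valve faulted=occurs, #3 bleed valve lost=occurs → not all inputs occur → does not occur.
Rear circuit unavailable [AND]: Front circuit lost=occurs, Emergency ABS modulator offline=occurs, Parking branch lost=not → not all inputs occur → does not occur.
Booster path inoperative [OR]: Brake line trips=not, North reservoir 2 trips=not → no input occurs → does not occur.
Braking system failure [OR]: Rear circuit unavailable=not, Booster path inoperative=not, Caliper 2 trips=not, Inboard wheel cylinder 2 fails=not → no input occurs → does not occur.

No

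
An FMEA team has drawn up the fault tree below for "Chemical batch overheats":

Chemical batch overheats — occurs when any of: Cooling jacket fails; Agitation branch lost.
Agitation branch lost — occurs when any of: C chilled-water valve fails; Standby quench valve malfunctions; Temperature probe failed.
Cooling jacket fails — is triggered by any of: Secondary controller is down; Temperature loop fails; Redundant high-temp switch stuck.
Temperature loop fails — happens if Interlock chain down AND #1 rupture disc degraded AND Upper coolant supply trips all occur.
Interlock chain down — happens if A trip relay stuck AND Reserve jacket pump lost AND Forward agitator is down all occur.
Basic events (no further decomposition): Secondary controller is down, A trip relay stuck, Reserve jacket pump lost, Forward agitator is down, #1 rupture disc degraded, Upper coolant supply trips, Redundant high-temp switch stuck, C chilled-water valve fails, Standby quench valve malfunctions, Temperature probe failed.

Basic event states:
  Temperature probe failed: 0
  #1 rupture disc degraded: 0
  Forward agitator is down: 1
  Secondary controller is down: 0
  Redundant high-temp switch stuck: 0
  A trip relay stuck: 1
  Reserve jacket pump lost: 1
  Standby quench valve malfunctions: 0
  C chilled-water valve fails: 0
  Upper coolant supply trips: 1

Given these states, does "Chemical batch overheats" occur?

No

Interlock chain down [AND]: A trip relay stuck=occurs, Reserve jacket pump lost=occurs, Forward agitator is down=occurs → all inputs occur → occurs.
Temperature loop fails [AND]: Interlock chain down=occurs, #1 rupture disc degraded=not, Upper coolant supply trips=occurs → not all inputs occur → does not occur.
Cooling jacket fails [OR]: Secondary controller is down=not, Temperature loop fails=not, Redundant high-temp switch stuck=not → no input occurs → does not occur.
Agitation branch lost [OR]: C chilled-water valve fails=not, Standby quench valve malfunctions=not, Temperature probe failed=not → no input occurs → does not occur.
Chemical batch overheats [OR]: Cooling jacket fails=not, Agitation branch lost=not → no input occurs → does not occur.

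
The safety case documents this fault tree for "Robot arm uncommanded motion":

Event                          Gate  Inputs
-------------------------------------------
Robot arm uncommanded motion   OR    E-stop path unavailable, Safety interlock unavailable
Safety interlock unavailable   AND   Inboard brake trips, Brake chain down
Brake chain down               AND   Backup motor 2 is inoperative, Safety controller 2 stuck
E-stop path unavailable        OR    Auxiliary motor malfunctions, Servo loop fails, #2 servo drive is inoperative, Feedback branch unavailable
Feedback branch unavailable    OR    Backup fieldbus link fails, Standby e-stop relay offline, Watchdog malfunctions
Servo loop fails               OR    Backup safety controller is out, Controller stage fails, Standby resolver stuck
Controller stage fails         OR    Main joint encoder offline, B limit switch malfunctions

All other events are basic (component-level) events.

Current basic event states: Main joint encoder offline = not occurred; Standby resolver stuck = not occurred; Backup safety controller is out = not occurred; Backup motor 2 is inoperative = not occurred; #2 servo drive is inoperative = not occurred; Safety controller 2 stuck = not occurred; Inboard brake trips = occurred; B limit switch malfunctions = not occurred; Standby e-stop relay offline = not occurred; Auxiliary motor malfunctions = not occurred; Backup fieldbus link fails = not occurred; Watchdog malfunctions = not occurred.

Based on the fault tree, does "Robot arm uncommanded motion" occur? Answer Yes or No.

No

Controller stage fails [OR]: Main joint encoder offline=not, B limit switch malfunctions=not → no input occurs → does not occur.
Servo loop fails [OR]: Backup safety controller is out=not, Controller stage fails=not, Standby resolver stuck=not → no input occurs → does not occur.
Feedback branch unavailable [OR]: Backup fieldbus link fails=not, Standby e-stop relay offline=not, Watchdog malfunctions=not → no input occurs → does not occur.
E-stop path unavailable [OR]: Auxiliary motor malfunctions=not, Servo loop fails=not, #2 servo drive is inoperative=not, Feedback branch unavailable=not → no input occurs → does not occur.
Brake chain down [AND]: Backup motor 2 is inoperative=not, Safety controller 2 stuck=not → not all inputs occur → does not occur.
Safety interlock unavailable [AND]: Inboard brake trips=occurs, Brake chain down=not → not all inputs occur → does not occur.
Robot arm uncommanded motion [OR]: E-stop path unavailable=not, Safety interlock unavailable=not → no input occurs → does not occur.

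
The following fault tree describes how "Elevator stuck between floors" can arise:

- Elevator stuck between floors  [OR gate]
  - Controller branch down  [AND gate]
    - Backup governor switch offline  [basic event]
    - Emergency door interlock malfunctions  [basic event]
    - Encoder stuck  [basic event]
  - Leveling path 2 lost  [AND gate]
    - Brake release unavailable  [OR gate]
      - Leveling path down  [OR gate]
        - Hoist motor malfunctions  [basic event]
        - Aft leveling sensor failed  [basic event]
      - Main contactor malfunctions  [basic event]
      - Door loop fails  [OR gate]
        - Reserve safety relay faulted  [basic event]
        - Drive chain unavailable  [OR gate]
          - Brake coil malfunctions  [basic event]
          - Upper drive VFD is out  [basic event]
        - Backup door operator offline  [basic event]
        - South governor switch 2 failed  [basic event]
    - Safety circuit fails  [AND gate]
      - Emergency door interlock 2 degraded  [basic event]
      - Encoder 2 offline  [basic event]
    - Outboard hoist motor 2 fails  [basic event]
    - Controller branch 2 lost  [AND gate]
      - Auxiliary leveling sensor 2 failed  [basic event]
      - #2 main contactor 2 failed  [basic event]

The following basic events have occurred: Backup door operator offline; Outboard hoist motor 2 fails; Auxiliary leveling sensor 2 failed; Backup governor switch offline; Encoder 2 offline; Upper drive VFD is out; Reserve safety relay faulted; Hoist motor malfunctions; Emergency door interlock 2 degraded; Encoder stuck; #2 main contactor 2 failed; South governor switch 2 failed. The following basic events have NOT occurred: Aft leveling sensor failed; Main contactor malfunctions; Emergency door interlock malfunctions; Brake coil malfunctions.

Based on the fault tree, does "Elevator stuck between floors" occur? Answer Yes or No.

Yes

Controller branch down [AND]: Backup governor switch offline=occurs, Emergency door interlock malfunctions=not, Encoder stuck=occurs → not all inputs occur → does not occur.
Leveling path down [OR]: Hoist motor malfunctions=occurs, Aft leveling sensor failed=not → at least one input occurs → occurs.
Drive chain unavailable [OR]: Brake coil malfunctions=not, Upper drive VFD is out=occurs → at least one input occurs → occurs.
Door loop fails [OR]: Reserve safety relay faulted=occurs, Drive chain unavailable=occurs, Backup door operator offline=occurs, South governor switch 2 failed=occurs → at least one input occurs → occurs.
Brake release unavailable [OR]: Leveling path down=occurs, Main contactor malfunctions=not, Door loop fails=occurs → at least one input occurs → occurs.
Safety circuit fails [AND]: Emergency door interlock 2 degraded=occurs, Encoder 2 offline=occurs → all inputs occur → occurs.
Controller branch 2 lost [AND]: Auxiliary leveling sensor 2 failed=occurs, #2 main contactor 2 failed=occurs → all inputs occur → occurs.
Leveling path 2 lost [AND]: Brake release unavailable=occurs, Safety circuit fails=occurs, Outboard hoist motor 2 fails=occurs, Controller branch 2 lost=occurs → all inputs occur → occurs.
Elevator stuck between floors [OR]: Controller branch down=not, Leveling path 2 lost=occurs → at least one input occurs → occurs.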